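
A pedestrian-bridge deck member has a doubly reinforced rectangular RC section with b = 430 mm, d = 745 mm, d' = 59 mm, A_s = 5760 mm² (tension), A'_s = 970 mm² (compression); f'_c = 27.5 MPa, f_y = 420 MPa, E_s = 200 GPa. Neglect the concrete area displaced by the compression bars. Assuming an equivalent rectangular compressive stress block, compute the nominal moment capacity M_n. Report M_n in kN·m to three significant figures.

Assume both tension and compression steel yield.
Net tension couple steel: A_s − A'_s = 4790 mm².
a = (A_s − A'_s) f_y / (0.85 f'_c b) = 2011800/(0.85 × 27.5 × 430) = 200.15 mm.
c = a/β₁ = 200.15/0.85 = 235.47 mm; ε'_s = 0.003(c − d')/c = 0.0022 ≥ f_y/E_s = 0.0021, so compression steel does yield.
M_n = (A_s − A'_s) f_y (d − a/2) + A'_s f_y (d − d') = [2011800 × (745 − 100.075) + 407400 × (745 − 59)] × 10⁻⁶ = 1297.46 + 279.48 = 1576.94 kN·m.

M_n ≈ 1580 kN·m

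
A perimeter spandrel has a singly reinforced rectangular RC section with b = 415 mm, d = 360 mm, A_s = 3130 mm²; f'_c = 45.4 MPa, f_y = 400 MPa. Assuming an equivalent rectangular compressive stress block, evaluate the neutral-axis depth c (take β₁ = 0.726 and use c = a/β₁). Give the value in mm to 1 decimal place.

T = A_s f_y = 3130 × 400 = 1252000 N = 1252 kN.
Setting C = 0.85 f'_c a b equal to T: a = 1252000/(0.85 × 45.4 × 415) = 78.177 mm.
With β₁ = 0.726, c = a/β₁ = 78.177/0.726 = 107.7 mm.

c ≈ 107.7 mm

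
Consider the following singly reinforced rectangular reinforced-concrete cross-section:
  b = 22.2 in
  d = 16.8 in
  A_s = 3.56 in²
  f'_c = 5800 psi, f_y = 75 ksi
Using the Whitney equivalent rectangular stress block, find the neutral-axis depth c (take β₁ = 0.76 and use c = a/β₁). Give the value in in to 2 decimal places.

T = A_s f_y = 3.56 × 75 = 267 kips.
a = T/(0.85 f'_c b) = 267/(0.85 × 5.8 × 22.2) = 2.4396 in.
With β₁ = 0.76, c = a/β₁ = 2.4396/0.76 = 3.21 in.

c ≈ 3.21 in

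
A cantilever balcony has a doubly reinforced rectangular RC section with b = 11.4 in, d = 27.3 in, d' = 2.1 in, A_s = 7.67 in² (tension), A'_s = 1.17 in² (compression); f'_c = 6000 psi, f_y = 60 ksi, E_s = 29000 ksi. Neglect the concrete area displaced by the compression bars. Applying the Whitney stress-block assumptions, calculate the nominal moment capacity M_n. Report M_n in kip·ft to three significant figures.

Assume both steels yield.
a = (A_s − A'_s) f_y/(0.85 f'_c b) = (7.67 − 1.17) × 60/(0.85 × 6 × 11.4) = 6.708 in.
c = a/β₁ = 6.708/0.75 = 8.944 in; ε'_s = 0.003(c − d')/c = 0.0023 ≥ ε_y = 0.0021, so the compression steel yields.
M_n = (A_s − A'_s) f_y (d − a/2) + A'_s f_y (d − d') = 390 × (27.3 − 3.354) + 70.2 × (27.3 − 2.1) = 9338.9 + 1769.0 = 11107.9 kip·in = 11107.9/12 = 925.66 kip·ft.

M_n ≈ 926 kip·ft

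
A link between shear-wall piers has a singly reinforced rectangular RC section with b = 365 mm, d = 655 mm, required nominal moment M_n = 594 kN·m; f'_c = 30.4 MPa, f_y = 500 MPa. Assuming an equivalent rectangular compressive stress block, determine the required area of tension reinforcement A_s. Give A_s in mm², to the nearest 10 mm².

With M_n = 0.85 f'_c a b (d − a/2), solve the quadratic for a:
a = d − √(d² − 2M_n/(0.85 f'_c b)) = 655 − √(655² − 2 × 594×10⁶/(0.85 × 30.4 × 365)) = 104.49 mm.
A_s = 0.85 f'_c a b / f_y = 0.85 × 30.4 × 104.49 × 365 / 500 = 1971.0 mm².

A_s ≈ 1970 mm²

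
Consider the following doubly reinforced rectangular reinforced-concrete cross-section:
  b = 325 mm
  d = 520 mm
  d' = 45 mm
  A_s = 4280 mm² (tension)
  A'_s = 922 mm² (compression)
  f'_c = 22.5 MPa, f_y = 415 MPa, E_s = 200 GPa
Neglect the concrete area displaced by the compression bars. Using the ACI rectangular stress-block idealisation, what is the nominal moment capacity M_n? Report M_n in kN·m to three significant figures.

M_n ≈ 750 kN·m

Assume both tension and compression steel yield.
Net tension couple steel: A_s − A'_s = 3358 mm².
a = (A_s − A'_s) f_y / (0.85 f'_c b) = 1393570/(0.85 × 22.5 × 325) = 224.20 mm.
c = a/β₁ = 224.20/0.85 = 263.76 mm; ε'_s = 0.003(c − d')/c = 0.0025 ≥ f_y/E_s = 0.0021, so compression steel does yield.
M_n = (A_s − A'_s) f_y (d − a/2) + A'_s f_y (d − d') = [1393570 × (520 − 112.1) + 382630 × (520 − 45)] × 10⁻⁶ = 568.44 + 181.75 = 750.19 kN·m.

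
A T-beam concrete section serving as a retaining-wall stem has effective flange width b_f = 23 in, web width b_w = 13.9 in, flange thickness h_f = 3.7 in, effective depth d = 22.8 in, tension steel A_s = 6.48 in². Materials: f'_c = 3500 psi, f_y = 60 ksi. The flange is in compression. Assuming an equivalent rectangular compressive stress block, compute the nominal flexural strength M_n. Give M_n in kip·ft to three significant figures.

M_n ≈ 639 kip·ft

Tension: T = A_s f_y = 6.48 × 60 = 388.8 kips.
Try a within the flange: a = T/(0.85 f'_c b_f) = 388.8/(0.85 × 3.5 × 23) = 5.682 in.
a = 5.682 > h_f = 3.7 in: the block extends into the web. Split into flange-overhang and web parts.
C_f = 0.85 f'_c (b_f − b_w) h_f = 0.85 × 3.5 × (23 − 13.9) × 3.7 = 100.2 kips.
Remaining web compression depth: a_w = (T − C_f)/(0.85 f'_c b_w) = (388.8 − 100.2)/(0.85 × 3.5 × 13.9) = 6.979 in.
M_n = C_f(d − h_f/2) + (T − C_f)(d − a_w/2) = 100.2 × (22.8 − 1.85) + 288.6 × (22.8 − 3.4895) = 2099.2 + 5573.0 = 7672.2 kip·in.
M_n = 7672.2/12 = 639.35 kip·ft.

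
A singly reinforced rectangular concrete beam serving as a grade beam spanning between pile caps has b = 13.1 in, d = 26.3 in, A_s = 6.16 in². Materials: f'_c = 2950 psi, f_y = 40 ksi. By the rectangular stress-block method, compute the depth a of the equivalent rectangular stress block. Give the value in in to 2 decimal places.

T = A_s f_y = 6.16 × 40 = 246.4 kips.
a = T/(0.85 f'_c b) = 246.4/(0.85 × 2.95 × 13.1) = 7.50 in.

a ≈ 7.50 in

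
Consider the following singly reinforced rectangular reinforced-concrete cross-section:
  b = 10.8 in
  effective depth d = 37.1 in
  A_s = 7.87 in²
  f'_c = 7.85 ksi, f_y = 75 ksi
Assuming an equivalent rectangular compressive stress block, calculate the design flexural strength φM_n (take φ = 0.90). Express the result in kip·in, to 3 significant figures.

φM_n ≈ 17500 kip·in

T = A_s f_y = 7.87 × 75 = 590.25 kips.
a = T/(0.85 f'_c b) = 590.25/(0.85 × 7.85 × 10.8) = 8.191 in.
M_n = T(d − a/2) = 590.25 × (37.1 − 4.0955) = 19480.9 kip·in.
φM_n = 0.90 × 19480.9 = 17532.8 kip·in.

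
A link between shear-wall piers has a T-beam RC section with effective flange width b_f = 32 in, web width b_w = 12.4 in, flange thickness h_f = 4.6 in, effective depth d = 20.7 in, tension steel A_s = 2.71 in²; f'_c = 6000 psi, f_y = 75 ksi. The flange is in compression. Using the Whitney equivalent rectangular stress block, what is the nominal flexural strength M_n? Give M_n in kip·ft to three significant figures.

M_n ≈ 340 kip·ft

Tension: T = A_s f_y = 2.71 × 75 = 203.25 kips.
Try a within the flange: a = T/(0.85 f'_c b_f) = 203.25/(0.85 × 6 × 32) = 1.245 in.
Since a = 1.245 ≤ h_f = 4.6 in, the stress block lies entirely in the flange; analyse as a rectangular beam of width b_f.
M_n = T(d − a/2) = 203.25 × (20.7 − 0.6225) = 4080.8 kip·in.
M_n = 4080.8/12 = 340.07 kip·ft.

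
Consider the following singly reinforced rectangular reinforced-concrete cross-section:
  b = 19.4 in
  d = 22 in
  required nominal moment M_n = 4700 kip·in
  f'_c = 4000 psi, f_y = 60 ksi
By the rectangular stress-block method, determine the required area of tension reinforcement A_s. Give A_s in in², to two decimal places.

From M_n = 0.85 f'_c a b (d − a/2):
a = d − √(d² − 2M_n/(0.85 f'_c b)) = 22 − √(22² − 2 × 4700/(0.85 × 4 × 19.4)) = 3.521 in.
A_s = 0.85 f'_c a b / f_y = 0.85 × 4 × 3.521 × 19.4 / 60 = 3.871 in².

A_s ≈ 3.87 in²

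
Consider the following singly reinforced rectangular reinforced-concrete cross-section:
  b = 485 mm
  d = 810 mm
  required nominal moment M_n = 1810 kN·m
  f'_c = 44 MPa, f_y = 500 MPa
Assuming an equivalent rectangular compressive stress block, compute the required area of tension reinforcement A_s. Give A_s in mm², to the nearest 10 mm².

With M_n = 0.85 f'_c a b (d − a/2), solve the quadratic for a:
a = d − √(d² − 2M_n/(0.85 f'_c b)) = 810 − √(810² − 2 × 1810×10⁶/(0.85 × 44 × 485)) = 134.33 mm.
A_s = 0.85 f'_c a b / f_y = 0.85 × 44 × 134.33 × 485 / 500 = 4873.2 mm².

A_s ≈ 4870 mm²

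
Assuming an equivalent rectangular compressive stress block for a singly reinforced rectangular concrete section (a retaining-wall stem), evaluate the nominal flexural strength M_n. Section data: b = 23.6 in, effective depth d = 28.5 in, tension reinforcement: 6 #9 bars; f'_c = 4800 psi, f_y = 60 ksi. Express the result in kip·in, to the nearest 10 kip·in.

A_s = 6 × 1 = 6 in².
T = A_s f_y = 6 × 60 = 360 kips.
a = T/(0.85 f'_c b) = 360/(0.85 × 4.8 × 23.6) = 3.739 in.
M_n = T(d − a/2) = 360 × (28.5 − 1.8695) = 9587.0 kip·in.

M_n ≈ 9590 kip·in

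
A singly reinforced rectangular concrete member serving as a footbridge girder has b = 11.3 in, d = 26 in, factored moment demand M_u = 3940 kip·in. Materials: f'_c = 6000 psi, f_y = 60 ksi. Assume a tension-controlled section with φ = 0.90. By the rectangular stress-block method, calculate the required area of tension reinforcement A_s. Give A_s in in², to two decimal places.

M_n = M_u/φ = 3940/0.90 = 4377.78 kip·in.
From M_n = 0.85 f'_c a b (d − a/2):
a = d − √(d² − 2M_n/(0.85 f'_c b)) = 26 − √(26² − 2 × 4377.78/(0.85 × 6 × 11.3)) = 3.107 in.
A_s = 0.85 f'_c a b / f_y = 0.85 × 6 × 3.107 × 11.3 / 60 = 2.984 in².

A_s ≈ 2.98 in²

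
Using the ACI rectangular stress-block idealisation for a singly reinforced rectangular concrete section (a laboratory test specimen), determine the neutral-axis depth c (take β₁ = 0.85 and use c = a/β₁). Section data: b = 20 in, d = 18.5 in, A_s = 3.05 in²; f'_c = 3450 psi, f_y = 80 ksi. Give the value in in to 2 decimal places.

T = A_s f_y = 3.05 × 80 = 244 kips.
a = T/(0.85 f'_c b) = 244/(0.85 × 3.45 × 20) = 4.1603 in.
With β₁ = 0.85, c = a/β₁ = 4.1603/0.85 = 4.89 in.

c ≈ 4.89 in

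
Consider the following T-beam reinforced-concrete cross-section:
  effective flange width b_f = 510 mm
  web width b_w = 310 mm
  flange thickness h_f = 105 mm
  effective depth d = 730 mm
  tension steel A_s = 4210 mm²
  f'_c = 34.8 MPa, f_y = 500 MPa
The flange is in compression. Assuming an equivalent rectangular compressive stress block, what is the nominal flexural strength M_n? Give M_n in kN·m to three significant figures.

M_n ≈ 1380 kN·m

Tension: T = A_s f_y = 4210 × 500 = 2105000 N.
Try a within the flange: a = T/(0.85 f'_c b_f) = 2105000/(0.85 × 34.8 × 510) = 139.54 mm.
a = 139.54 > h_f = 105 mm: the block extends into the web. Split into flange-overhang and web parts.
C_f = 0.85 f'_c (b_f − b_w) h_f = 0.85 × 34.8 × (510 − 310) × 105 = 621180 N.
Remaining web compression depth: a_w = (T − C_f)/(0.85 f'_c b_w) = (2105000 − 621180)/(0.85 × 34.8 × 310) = 161.82 mm.
M_n = C_f(d − h_f/2) + (T − C_f)(d − a_w/2) = 621180 × (730 − 52.5) + 1483820 × (730 − 80.91) = 420.85 + 963.13 = 1383.98 × 10⁶ N·mm.
M_n = 1383.98 kN·m.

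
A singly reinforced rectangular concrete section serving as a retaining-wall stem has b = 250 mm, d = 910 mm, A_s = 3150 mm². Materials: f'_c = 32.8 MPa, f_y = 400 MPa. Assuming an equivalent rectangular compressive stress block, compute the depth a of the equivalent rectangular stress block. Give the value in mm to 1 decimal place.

T = A_s f_y = 3150 × 400 = 1260000 N = 1260 kN.
Setting C = 0.85 f'_c a b equal to T: a = 1260000/(0.85 × 32.8 × 250) = 180.8 mm.

a ≈ 180.8 mm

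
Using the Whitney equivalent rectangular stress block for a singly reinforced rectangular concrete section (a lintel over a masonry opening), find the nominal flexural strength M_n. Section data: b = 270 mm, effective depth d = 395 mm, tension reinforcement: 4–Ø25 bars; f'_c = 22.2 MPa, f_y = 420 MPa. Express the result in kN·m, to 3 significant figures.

A_s = 4 × 491 = 1964 mm².
T = A_s f_y = 1964 × 420 = 824880 N = 824.88 kN.
From C = T: a = T/(0.85 f'_c b) = 824880/(0.85 × 22.2 × 270) = 161.90 mm.
M_n = T(d − a/2) = 824.88 kN × (395 − 80.95) mm = 259.05 kN·m.

M_n ≈ 259 kN·m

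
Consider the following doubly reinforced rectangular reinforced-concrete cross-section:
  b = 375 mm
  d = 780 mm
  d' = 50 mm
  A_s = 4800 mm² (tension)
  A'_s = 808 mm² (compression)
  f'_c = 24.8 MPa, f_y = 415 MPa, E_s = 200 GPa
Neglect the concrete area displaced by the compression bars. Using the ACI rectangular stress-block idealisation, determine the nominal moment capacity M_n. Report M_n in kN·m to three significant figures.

Assume both tension and compression steel yield.
Net tension couple steel: A_s − A'_s = 3992 mm².
a = (A_s − A'_s) f_y / (0.85 f'_c b) = 1656680/(0.85 × 24.8 × 375) = 209.57 mm.
c = a/β₁ = 209.57/0.85 = 246.55 mm; ε'_s = 0.003(c − d')/c = 0.0024 ≥ f_y/E_s = 0.0021, so compression steel does yield.
M_n = (A_s − A'_s) f_y (d − a/2) + A'_s f_y (d − d') = [1656680 × (780 − 104.785) + 335320 × (780 − 50)] × 10⁻⁶ = 1118.62 + 244.78 = 1363.40 kN·m.

M_n ≈ 1360 kN·m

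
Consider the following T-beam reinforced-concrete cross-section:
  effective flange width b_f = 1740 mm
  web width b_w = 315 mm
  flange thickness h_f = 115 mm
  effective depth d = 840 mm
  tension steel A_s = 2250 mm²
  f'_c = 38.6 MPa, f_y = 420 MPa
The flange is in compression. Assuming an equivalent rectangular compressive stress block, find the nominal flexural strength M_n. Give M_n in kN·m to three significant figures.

Tension: T = A_s f_y = 2250 × 420 = 945000 N.
Try a within the flange: a = T/(0.85 f'_c b_f) = 945000/(0.85 × 38.6 × 1740) = 16.55 mm.
Since a = 16.55 ≤ h_f = 115 mm, the stress block lies entirely in the flange; analyse as a rectangular beam of width b_f.
M_n = T(d − a/2) = 945000 × (840 − 8.275) = 785.98 × 10⁶ N·mm.
M_n = 785.98 kN·m.

M_n ≈ 786 kN·m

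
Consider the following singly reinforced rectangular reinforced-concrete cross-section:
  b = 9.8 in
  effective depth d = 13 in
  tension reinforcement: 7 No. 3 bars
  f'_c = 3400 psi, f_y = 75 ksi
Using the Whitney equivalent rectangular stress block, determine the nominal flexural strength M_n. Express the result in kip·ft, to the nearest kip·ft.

M_n ≈ 58 kip·ft

A_s = 7 × 0.11 = 0.77 in².
T = A_s f_y = 0.77 × 75 = 57.75 kips.
a = T/(0.85 f'_c b) = 57.75/(0.85 × 3.4 × 9.8) = 2.039 in.
M_n = T(d − a/2) = 57.75 × (13 − 1.0195) = 691.9 kip·in = 691.9/12 = 57.66 kip·ft.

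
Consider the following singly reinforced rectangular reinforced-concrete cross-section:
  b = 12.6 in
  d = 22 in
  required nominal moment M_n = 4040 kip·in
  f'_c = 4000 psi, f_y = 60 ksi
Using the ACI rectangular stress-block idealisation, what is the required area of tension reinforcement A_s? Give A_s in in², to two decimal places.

From M_n = 0.85 f'_c a b (d − a/2):
a = d − √(d² − 2M_n/(0.85 f'_c b)) = 22 − √(22² − 2 × 4040/(0.85 × 4 × 12.6)) = 4.813 in.
A_s = 0.85 f'_c a b / f_y = 0.85 × 4 × 4.813 × 12.6 / 60 = 3.436 in².

A_s ≈ 3.44 in²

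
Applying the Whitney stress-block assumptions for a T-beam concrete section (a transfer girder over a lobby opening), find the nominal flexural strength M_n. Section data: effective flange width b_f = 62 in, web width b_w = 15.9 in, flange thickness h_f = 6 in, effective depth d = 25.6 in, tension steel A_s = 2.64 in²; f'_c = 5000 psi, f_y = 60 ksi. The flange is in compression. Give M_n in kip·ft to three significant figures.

Tension: T = A_s f_y = 2.64 × 60 = 158.4 kips.
Try a within the flange: a = T/(0.85 f'_c b_f) = 158.4/(0.85 × 5 × 62) = 0.601 in.
Since a = 0.601 ≤ h_f = 6 in, the stress block lies entirely in the flange; analyse as a rectangular beam of width b_f.
M_n = T(d − a/2) = 158.4 × (25.6 − 0.3005) = 4007.4 kip·in.
M_n = 4007.4/12 = 333.95 kip·ft.

M_n ≈ 334 kip·ft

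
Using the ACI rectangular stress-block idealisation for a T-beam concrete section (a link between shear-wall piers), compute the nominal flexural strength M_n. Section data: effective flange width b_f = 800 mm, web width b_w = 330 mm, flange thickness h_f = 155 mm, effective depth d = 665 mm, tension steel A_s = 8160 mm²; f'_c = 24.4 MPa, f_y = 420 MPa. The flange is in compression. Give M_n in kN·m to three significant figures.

Tension: T = A_s f_y = 8160 × 420 = 3427200 N.
Try a within the flange: a = T/(0.85 f'_c b_f) = 3427200/(0.85 × 24.4 × 800) = 206.56 mm.
a = 206.56 > h_f = 155 mm: the block extends into the web. Split into flange-overhang and web parts.
C_f = 0.85 f'_c (b_f − b_w) h_f = 0.85 × 24.4 × (800 − 330) × 155 = 1510909 N.
Remaining web compression depth: a_w = (T − C_f)/(0.85 f'_c b_w) = (3427200 − 1510909)/(0.85 × 24.4 × 330) = 279.99 mm.
M_n = C_f(d − h_f/2) + (T − C_f)(d − a_w/2) = 1510909 × (665 − 77.5) + 1916291 × (665 − 139.995) = 887.66 + 1006.06 = 1893.72 × 10⁶ N·mm.
M_n = 1893.72 kN·m.

M_n ≈ 1890 kN·m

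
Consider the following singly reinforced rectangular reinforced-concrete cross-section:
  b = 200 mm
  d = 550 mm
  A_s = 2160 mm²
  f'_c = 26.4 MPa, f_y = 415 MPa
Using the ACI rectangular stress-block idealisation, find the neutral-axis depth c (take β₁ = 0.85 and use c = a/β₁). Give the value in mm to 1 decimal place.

c ≈ 235.0 mm

T = A_s f_y = 2160 × 415 = 896400 N = 896.4 kN.
Setting C = 0.85 f'_c a b equal to T: a = 896400/(0.85 × 26.4 × 200) = 199.733 mm.
With β₁ = 0.85, c = a/β₁ = 199.733/0.85 = 235.0 mm.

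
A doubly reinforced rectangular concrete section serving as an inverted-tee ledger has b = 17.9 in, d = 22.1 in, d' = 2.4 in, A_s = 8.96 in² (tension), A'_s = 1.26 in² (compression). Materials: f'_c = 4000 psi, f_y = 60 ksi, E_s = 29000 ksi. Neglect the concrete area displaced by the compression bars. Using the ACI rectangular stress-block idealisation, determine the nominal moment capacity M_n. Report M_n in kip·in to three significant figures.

M_n ≈ 9950 kip·in

Assume both steels yield.
a = (A_s − A'_s) f_y/(0.85 f'_c b) = (8.96 − 1.26) × 60/(0.85 × 4 × 17.9) = 7.591 in.
c = a/β₁ = 7.591/0.85 = 8.931 in; ε'_s = 0.003(c − d')/c = 0.0022 ≥ ε_y = 0.0021, so the compression steel yields.
M_n = (A_s − A'_s) f_y (d − a/2) + A'_s f_y (d − d') = 462 × (22.1 − 3.7955) + 75.6 × (22.1 − 2.4) = 8456.7 + 1489.3 = 9946.0 kip·in.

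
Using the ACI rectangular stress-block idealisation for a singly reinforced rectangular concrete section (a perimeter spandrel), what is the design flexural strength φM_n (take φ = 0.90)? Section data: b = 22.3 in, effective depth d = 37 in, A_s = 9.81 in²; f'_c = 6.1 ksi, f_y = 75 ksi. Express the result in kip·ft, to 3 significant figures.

T = A_s f_y = 9.81 × 75 = 735.75 kips.
a = T/(0.85 f'_c b) = 735.75/(0.85 × 6.1 × 22.3) = 6.363 in.
M_n = T(d − a/2) = 735.75 × (37 − 3.1815) = 24882.0 kip·in = 24882.0/12 = 2073.50 kip·ft.
φM_n = 0.90 × 2073.50 = 1866.15 kip·ft.

φM_n ≈ 1870 kip·ft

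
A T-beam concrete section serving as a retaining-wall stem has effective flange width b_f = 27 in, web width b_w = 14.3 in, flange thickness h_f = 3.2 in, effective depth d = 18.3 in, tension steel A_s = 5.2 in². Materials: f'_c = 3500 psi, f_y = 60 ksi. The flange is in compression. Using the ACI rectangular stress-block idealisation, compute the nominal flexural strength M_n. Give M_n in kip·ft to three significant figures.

Tension: T = A_s f_y = 5.2 × 60 = 312 kips.
Try a within the flange: a = T/(0.85 f'_c b_f) = 312/(0.85 × 3.5 × 27) = 3.884 in.
a = 3.884 > h_f = 3.2 in: the block extends into the web. Split into flange-overhang and web parts.
C_f = 0.85 f'_c (b_f − b_w) h_f = 0.85 × 3.5 × (27 − 14.3) × 3.2 = 120.9 kips.
Remaining web compression depth: a_w = (T − C_f)/(0.85 f'_c b_w) = (312 − 120.9)/(0.85 × 3.5 × 14.3) = 4.492 in.
M_n = C_f(d − h_f/2) + (T − C_f)(d − a_w/2) = 120.9 × (18.3 − 1.6) + 191.1 × (18.3 − 2.246) = 2019.0 + 3067.9 = 5086.9 kip·in.
M_n = 5086.9/12 = 423.91 kip·ft.

M_n ≈ 424 kip·ft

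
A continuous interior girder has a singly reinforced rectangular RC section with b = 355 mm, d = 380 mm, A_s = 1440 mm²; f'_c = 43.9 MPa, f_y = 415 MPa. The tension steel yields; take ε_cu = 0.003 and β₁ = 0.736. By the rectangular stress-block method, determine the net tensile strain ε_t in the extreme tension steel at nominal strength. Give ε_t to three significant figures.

ε_t ≈ 0.0156

a = A_s f_y/(0.85 f'_c b) = 45.11 mm.
β₁ = 0.736, so c = a/β₁ = 45.11/0.736 = 61.29 mm.
From the linear strain diagram with ε_cu = 0.003: ε_t = 0.003 (d − c)/c = 0.003 × (380 − 61.29)/61.29 = 0.0156.
Since ε_t ≥ 0.005, the section is tension-controlled.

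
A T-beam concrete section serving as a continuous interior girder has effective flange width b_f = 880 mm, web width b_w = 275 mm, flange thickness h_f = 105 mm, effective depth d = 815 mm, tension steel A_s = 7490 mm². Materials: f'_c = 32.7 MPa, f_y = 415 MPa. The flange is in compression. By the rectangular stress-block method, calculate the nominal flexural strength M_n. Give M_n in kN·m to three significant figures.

Tension: T = A_s f_y = 7490 × 415 = 3108350 N.
Try a within the flange: a = T/(0.85 f'_c b_f) = 3108350/(0.85 × 32.7 × 880) = 127.08 mm.
a = 127.08 > h_f = 105 mm: the block extends into the web. Split into flange-overhang and web parts.
C_f = 0.85 f'_c (b_f − b_w) h_f = 0.85 × 32.7 × (880 − 275) × 105 = 1765677 N.
Remaining web compression depth: a_w = (T − C_f)/(0.85 f'_c b_w) = (3108350 − 1765677)/(0.85 × 32.7 × 275) = 175.66 mm.
M_n = C_f(d − h_f/2) + (T − C_f)(d − a_w/2) = 1765677 × (815 − 52.5) + 1342673 × (815 − 87.83) = 1346.33 + 976.35 = 2322.68 × 10⁶ N·mm.
M_n = 2322.68 kN·m.

M_n ≈ 2320 kN·m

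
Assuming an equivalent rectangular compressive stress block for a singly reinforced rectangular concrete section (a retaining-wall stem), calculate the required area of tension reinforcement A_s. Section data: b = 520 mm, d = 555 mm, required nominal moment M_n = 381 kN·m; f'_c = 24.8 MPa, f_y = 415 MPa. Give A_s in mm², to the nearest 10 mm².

A_s ≈ 1760 mm²

With M_n = 0.85 f'_c a b (d − a/2), solve the quadratic for a:
a = d − √(d² − 2M_n/(0.85 f'_c b)) = 555 − √(555² − 2 × 381×10⁶/(0.85 × 24.8 × 520)) = 66.63 mm.
A_s = 0.85 f'_c a b / f_y = 0.85 × 24.8 × 66.63 × 520 / 415 = 1759.9 mm².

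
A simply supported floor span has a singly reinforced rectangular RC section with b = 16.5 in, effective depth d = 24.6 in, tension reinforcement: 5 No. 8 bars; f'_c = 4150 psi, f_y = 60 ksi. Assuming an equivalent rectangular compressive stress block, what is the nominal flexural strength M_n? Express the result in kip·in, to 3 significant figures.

A_s = 5 × 0.79 = 3.95 in².
T = A_s f_y = 3.95 × 60 = 237 kips.
a = T/(0.85 f'_c b) = 237/(0.85 × 4.15 × 16.5) = 4.072 in.
M_n = T(d − a/2) = 237 × (24.6 − 2.036) = 5347.7 kip·in.

M_n ≈ 5350 kip·in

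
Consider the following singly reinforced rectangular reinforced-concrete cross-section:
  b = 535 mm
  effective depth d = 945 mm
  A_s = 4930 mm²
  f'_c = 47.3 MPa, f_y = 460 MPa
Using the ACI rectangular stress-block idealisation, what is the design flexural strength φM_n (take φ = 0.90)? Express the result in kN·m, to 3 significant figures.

φM_n ≈ 1820 kN·m

T = A_s f_y = 4930 × 460 = 2267800 N = 2267.8 kN.
From C = T: a = T/(0.85 f'_c b) = 2267800/(0.85 × 47.3 × 535) = 105.43 mm.
M_n = T(d − a/2) = 2267.8 kN × (945 − 52.715) mm = 2023.52 kN·m.
φM_n = 0.90 × 2023.52 = 1821.17 kN·m.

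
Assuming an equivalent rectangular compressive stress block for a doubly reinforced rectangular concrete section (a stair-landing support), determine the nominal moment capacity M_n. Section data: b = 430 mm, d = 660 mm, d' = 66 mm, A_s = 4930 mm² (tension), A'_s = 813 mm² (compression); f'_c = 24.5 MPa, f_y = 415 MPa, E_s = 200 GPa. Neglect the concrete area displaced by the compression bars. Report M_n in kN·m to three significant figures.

Assume both tension and compression steel yield.
Net tension couple steel: A_s − A'_s = 4117 mm².
a = (A_s − A'_s) f_y / (0.85 f'_c b) = 1708555/(0.85 × 24.5 × 430) = 190.80 mm.
c = a/β₁ = 190.80/0.85 = 224.47 mm; ε'_s = 0.003(c − d')/c = 0.0021 ≥ f_y/E_s = 0.0021, so compression steel does yield.
M_n = (A_s − A'_s) f_y (d − a/2) + A'_s f_y (d − d') = [1708555 × (660 − 95.4) + 337395 × (660 − 66)] × 10⁻⁶ = 964.65 + 200.41 = 1165.06 kN·m.

M_n ≈ 1170 kN·m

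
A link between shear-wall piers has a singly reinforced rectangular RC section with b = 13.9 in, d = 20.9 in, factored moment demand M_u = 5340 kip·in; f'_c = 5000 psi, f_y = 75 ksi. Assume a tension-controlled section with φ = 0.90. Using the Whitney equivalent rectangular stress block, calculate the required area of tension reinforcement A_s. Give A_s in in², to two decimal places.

M_n = M_u/φ = 5340/0.90 = 5933.33 kip·in.
From M_n = 0.85 f'_c a b (d − a/2):
a = d − √(d² − 2M_n/(0.85 f'_c b)) = 20.9 − √(20.9² − 2 × 5933.33/(0.85 × 5 × 13.9)) = 5.540 in.
A_s = 0.85 f'_c a b / f_y = 0.85 × 5 × 5.540 × 13.9 / 75 = 4.364 in².

A_s ≈ 4.36 in²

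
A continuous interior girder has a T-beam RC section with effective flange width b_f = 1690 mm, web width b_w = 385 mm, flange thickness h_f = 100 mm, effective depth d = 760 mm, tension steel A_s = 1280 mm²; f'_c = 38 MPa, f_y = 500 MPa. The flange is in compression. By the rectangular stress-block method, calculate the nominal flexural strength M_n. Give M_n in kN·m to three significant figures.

Tension: T = A_s f_y = 1280 × 500 = 640000 N.
Try a within the flange: a = T/(0.85 f'_c b_f) = 640000/(0.85 × 38 × 1690) = 11.72 mm.
Since a = 11.72 ≤ h_f = 100 mm, the stress block lies entirely in the flange; analyse as a rectangular beam of width b_f.
M_n = T(d − a/2) = 640000 × (760 − 5.86) = 482.65 × 10⁶ N·mm.
M_n = 482.65 kN·m.

M_n ≈ 483 kN·m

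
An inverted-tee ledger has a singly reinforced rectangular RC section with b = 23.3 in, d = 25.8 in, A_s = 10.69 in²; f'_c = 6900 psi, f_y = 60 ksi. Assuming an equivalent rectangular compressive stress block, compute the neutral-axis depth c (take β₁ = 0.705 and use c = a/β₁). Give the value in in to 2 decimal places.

c ≈ 6.66 in

T = A_s f_y = 10.69 × 60 = 641.4 kips.
a = T/(0.85 f'_c b) = 641.4/(0.85 × 6.9 × 23.3) = 4.6936 in.
With β₁ = 0.705, c = a/β₁ = 4.6936/0.705 = 6.66 in.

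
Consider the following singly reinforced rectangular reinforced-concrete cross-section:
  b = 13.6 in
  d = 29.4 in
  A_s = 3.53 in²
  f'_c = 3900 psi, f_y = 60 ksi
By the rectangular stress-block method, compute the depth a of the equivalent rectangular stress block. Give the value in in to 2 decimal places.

a ≈ 4.70 in

T = A_s f_y = 3.53 × 60 = 211.8 kips.
a = T/(0.85 f'_c b) = 211.8/(0.85 × 3.9 × 13.6) = 4.70 in.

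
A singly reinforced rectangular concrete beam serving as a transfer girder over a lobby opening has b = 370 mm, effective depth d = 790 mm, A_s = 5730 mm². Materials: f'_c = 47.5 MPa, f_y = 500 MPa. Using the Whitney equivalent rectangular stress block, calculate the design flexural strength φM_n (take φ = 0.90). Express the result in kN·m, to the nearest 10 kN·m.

φM_n ≈ 1790 kN·m

T = A_s f_y = 5730 × 500 = 2865000 N = 2865 kN.
From C = T: a = T/(0.85 f'_c b) = 2865000/(0.85 × 47.5 × 370) = 191.78 mm.
M_n = T(d − a/2) = 2865 kN × (790 − 95.89) mm = 1988.63 kN·m.
φM_n = 0.90 × 1988.63 = 1789.77 kN·m.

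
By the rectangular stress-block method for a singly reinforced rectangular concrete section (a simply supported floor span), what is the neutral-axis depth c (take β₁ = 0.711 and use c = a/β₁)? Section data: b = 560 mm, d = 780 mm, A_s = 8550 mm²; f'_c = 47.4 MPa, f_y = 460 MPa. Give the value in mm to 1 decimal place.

T = A_s f_y = 8550 × 460 = 3933000 N = 3933 kN.
Setting C = 0.85 f'_c a b equal to T: a = 3933000/(0.85 × 47.4 × 560) = 174.317 mm.
With β₁ = 0.711, c = a/β₁ = 174.317/0.711 = 245.2 mm.

c ≈ 245.2 mm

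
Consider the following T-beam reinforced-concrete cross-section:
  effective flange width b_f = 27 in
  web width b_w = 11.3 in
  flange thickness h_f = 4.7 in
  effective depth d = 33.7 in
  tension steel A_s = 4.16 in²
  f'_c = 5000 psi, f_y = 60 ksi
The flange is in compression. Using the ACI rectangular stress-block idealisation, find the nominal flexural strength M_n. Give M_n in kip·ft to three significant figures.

M_n ≈ 678 kip·ft

Tension: T = A_s f_y = 4.16 × 60 = 249.6 kips.
Try a within the flange: a = T/(0.85 f'_c b_f) = 249.6/(0.85 × 5 × 27) = 2.175 in.
Since a = 2.175 ≤ h_f = 4.7 in, the stress block lies entirely in the flange; analyse as a rectangular beam of width b_f.
M_n = T(d − a/2) = 249.6 × (33.7 − 1.0875) = 8140.1 kip·in.
M_n = 8140.1/12 = 678.34 kip·ft.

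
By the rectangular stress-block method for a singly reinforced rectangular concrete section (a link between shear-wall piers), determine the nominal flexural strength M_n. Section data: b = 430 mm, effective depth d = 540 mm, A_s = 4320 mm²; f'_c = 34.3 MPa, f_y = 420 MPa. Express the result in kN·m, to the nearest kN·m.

M_n ≈ 848 kN·m

T = A_s f_y = 4320 × 420 = 1814400 N = 1814.4 kN.
From C = T: a = T/(0.85 f'_c b) = 1814400/(0.85 × 34.3 × 430) = 144.73 mm.
M_n = T(d − a/2) = 1814.4 kN × (540 − 72.365) mm = 848.48 kN·m.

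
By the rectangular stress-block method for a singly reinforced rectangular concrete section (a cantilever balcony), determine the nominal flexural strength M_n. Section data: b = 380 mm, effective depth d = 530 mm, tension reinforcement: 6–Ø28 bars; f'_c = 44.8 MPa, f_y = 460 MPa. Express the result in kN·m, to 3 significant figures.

A_s = 6 × 616 = 3696 mm².
T = A_s f_y = 3696 × 460 = 1700160 N = 1700.16 kN.
From C = T: a = T/(0.85 f'_c b) = 1700160/(0.85 × 44.8 × 380) = 117.49 mm.
M_n = T(d − a/2) = 1700.16 kN × (530 − 58.745) mm = 801.21 kN·m.

M_n ≈ 801 kN·m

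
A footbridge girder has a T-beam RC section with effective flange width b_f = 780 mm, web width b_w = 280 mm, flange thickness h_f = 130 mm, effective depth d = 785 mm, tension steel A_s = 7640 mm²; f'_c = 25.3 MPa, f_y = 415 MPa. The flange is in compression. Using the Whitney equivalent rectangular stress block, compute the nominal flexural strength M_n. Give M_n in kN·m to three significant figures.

M_n ≈ 2140 kN·m

Tension: T = A_s f_y = 7640 × 415 = 3170600 N.
Try a within the flange: a = T/(0.85 f'_c b_f) = 3170600/(0.85 × 25.3 × 780) = 189.02 mm.
a = 189.02 > h_f = 130 mm: the block extends into the web. Split into flange-overhang and web parts.
C_f = 0.85 f'_c (b_f − b_w) h_f = 0.85 × 25.3 × (780 − 280) × 130 = 1397825 N.
Remaining web compression depth: a_w = (T − C_f)/(0.85 f'_c b_w) = (3170600 − 1397825)/(0.85 × 25.3 × 280) = 294.41 mm.
M_n = C_f(d − h_f/2) + (T − C_f)(d − a_w/2) = 1397825 × (785 − 65) + 1772775 × (785 − 147.205) = 1006.43 + 1130.67 = 2137.10 × 10⁶ N·mm.
M_n = 2137.10 kN·m.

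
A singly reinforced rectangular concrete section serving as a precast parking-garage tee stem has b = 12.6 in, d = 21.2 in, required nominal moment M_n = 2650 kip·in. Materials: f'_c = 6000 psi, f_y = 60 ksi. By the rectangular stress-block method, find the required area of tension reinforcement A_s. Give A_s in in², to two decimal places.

A_s ≈ 2.19 in²

From M_n = 0.85 f'_c a b (d − a/2):
a = d − √(d² − 2M_n/(0.85 f'_c b)) = 21.2 − √(21.2² − 2 × 2650/(0.85 × 6 × 12.6)) = 2.044 in.
A_s = 0.85 f'_c a b / f_y = 0.85 × 6 × 2.044 × 12.6 / 60 = 2.189 in².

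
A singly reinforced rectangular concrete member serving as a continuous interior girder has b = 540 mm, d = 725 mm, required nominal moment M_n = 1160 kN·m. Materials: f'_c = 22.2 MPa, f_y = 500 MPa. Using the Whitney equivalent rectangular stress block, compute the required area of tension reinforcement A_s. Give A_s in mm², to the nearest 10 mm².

A_s ≈ 3650 mm²

With M_n = 0.85 f'_c a b (d − a/2), solve the quadratic for a:
a = d − √(d² − 2M_n/(0.85 f'_c b)) = 725 − √(725² − 2 × 1160×10⁶/(0.85 × 22.2 × 540)) = 179.16 mm.
A_s = 0.85 f'_c a b / f_y = 0.85 × 22.2 × 179.16 × 540 / 500 = 3651.2 mm².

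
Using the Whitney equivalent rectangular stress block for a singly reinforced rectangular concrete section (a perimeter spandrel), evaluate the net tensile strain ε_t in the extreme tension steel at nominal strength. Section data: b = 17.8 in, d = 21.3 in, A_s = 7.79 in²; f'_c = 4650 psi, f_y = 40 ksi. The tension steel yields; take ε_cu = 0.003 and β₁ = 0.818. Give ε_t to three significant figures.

a = A_s f_y/(0.85 f'_c b) = 4.429 in.
β₁ = 0.818, so c = a/β₁ = 4.429/0.818 = 5.414 in.
From the linear strain diagram with ε_cu = 0.003: ε_t = 0.003 (d − c)/c = 0.003 × (21.3 − 5.414)/5.414 = 0.00880.
Since ε_t ≥ 0.005, the section is tension-controlled.

ε_t ≈ 0.00880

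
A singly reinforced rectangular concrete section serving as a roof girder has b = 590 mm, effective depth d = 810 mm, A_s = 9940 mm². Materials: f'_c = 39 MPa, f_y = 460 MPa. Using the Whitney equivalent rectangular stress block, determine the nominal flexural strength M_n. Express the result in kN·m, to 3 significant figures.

T = A_s f_y = 9940 × 460 = 4572400 N = 4572.4 kN.
From C = T: a = T/(0.85 f'_c b) = 4572400/(0.85 × 39 × 590) = 233.78 mm.
M_n = T(d − a/2) = 4572.4 kN × (810 − 116.89) mm = 3169.18 kN·m.

M_n ≈ 3170 kN·m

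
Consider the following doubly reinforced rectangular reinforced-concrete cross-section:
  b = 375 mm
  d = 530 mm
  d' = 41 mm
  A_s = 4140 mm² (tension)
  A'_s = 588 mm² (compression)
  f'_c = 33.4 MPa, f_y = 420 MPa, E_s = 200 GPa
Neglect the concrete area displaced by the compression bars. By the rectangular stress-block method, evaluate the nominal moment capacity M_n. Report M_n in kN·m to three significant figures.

Assume both tension and compression steel yield.
Net tension couple steel: A_s − A'_s = 3552 mm².
a = (A_s − A'_s) f_y / (0.85 f'_c b) = 1491840/(0.85 × 33.4 × 375) = 140.13 mm.
c = a/β₁ = 140.13/0.811 = 172.79 mm; ε'_s = 0.003(c − d')/c = 0.0023 ≥ f_y/E_s = 0.0021, so compression steel does yield.
M_n = (A_s − A'_s) f_y (d − a/2) + A'_s f_y (d − d') = [1491840 × (530 − 70.065) + 246960 × (530 − 41)] × 10⁻⁶ = 686.15 + 120.76 = 806.91 kN·m.

M_n ≈ 807 kN·m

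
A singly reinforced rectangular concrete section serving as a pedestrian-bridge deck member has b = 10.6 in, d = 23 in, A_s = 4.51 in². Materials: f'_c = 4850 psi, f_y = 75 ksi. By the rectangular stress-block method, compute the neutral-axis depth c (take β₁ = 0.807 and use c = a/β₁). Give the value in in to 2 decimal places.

c ≈ 9.59 in

T = A_s f_y = 4.51 × 75 = 338.25 kips.
a = T/(0.85 f'_c b) = 338.25/(0.85 × 4.85 × 10.6) = 7.7405 in.
With β₁ = 0.807, c = a/β₁ = 7.7405/0.807 = 9.59 in.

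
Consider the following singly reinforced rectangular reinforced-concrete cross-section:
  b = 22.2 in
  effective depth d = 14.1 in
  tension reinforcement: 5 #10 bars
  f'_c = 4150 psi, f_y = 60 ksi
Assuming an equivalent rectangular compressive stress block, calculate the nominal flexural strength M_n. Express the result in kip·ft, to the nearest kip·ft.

A_s = 5 × 1.27 = 6.35 in².
T = A_s f_y = 6.35 × 60 = 381 kips.
a = T/(0.85 f'_c b) = 381/(0.85 × 4.15 × 22.2) = 4.865 in.
M_n = T(d − a/2) = 381 × (14.1 − 2.4325) = 4445.3 kip·in = 4445.3/12 = 370.44 kip·ft.

M_n ≈ 370 kip·ft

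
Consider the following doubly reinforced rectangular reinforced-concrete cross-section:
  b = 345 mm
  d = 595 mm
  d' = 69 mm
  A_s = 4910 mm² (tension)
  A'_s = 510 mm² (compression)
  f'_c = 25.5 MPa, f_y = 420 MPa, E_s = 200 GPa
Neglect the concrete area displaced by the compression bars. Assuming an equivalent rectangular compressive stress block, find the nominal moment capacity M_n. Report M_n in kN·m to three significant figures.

M_n ≈ 984 kN·m

Assume both tension and compression steel yield.
Net tension couple steel: A_s − A'_s = 4400 mm².
a = (A_s − A'_s) f_y / (0.85 f'_c b) = 1848000/(0.85 × 25.5 × 345) = 247.13 mm.
c = a/β₁ = 247.13/0.85 = 290.74 mm; ε'_s = 0.003(c − d')/c = 0.0023 ≥ f_y/E_s = 0.0021, so compression steel does yield.
M_n = (A_s − A'_s) f_y (d − a/2) + A'_s f_y (d − d') = [1848000 × (595 − 123.565) + 214200 × (595 − 69)] × 10⁻⁶ = 871.21 + 112.67 = 983.88 kN·m.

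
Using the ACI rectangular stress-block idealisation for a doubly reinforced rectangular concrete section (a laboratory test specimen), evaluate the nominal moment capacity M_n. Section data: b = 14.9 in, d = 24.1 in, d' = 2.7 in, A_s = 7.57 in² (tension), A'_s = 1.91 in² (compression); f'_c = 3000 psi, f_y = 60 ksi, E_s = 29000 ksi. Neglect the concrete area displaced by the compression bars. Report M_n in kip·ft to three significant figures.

Assume both steels yield.
a = (A_s − A'_s) f_y/(0.85 f'_c b) = (7.57 − 1.91) × 60/(0.85 × 3 × 14.9) = 8.938 in.
c = a/β₁ = 8.938/0.85 = 10.515 in; ε'_s = 0.003(c − d')/c = 0.0022 ≥ ε_y = 0.0021, so the compression steel yields.
M_n = (A_s − A'_s) f_y (d − a/2) + A'_s f_y (d − d') = 339.6 × (24.1 − 4.469) + 114.6 × (24.1 − 2.7) = 6666.7 + 2452.4 = 9119.1 kip·in = 9119.1/12 = 759.93 kip·ft.

M_n ≈ 760 kip·ft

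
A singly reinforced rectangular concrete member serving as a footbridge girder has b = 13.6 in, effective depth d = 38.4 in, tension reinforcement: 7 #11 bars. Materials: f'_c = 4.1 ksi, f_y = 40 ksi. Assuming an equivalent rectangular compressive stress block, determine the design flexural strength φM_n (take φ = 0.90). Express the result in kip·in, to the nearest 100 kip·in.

A_s = 7 × 1.56 = 10.92 in².
T = A_s f_y = 10.92 × 40 = 436.8 kips.
a = T/(0.85 f'_c b) = 436.8/(0.85 × 4.1 × 13.6) = 9.216 in.
M_n = T(d − a/2) = 436.8 × (38.4 − 4.608) = 14760.3 kip·in.
φM_n = 0.90 × 14760.3 = 13284.3 kip·in.

φM_n ≈ 13300 kip·in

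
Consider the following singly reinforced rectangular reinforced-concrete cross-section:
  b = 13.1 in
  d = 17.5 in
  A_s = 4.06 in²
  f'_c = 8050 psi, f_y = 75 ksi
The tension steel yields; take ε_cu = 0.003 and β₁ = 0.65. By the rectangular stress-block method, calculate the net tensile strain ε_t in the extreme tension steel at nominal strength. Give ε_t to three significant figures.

ε_t ≈ 0.00705

a = A_s f_y/(0.85 f'_c b) = 3.397 in.
β₁ = 0.65, so c = a/β₁ = 3.397/0.65 = 5.226 in.
From the linear strain diagram with ε_cu = 0.003: ε_t = 0.003 (d − c)/c = 0.003 × (17.5 − 5.226)/5.226 = 0.00705.
Since ε_t ≥ 0.005, the section is tension-controlled.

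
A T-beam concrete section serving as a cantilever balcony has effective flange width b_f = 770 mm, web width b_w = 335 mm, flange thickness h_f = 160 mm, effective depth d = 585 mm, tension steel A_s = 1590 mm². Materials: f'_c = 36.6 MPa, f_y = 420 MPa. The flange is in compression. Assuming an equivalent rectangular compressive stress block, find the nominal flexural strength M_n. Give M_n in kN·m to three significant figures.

Tension: T = A_s f_y = 1590 × 420 = 667800 N.
Try a within the flange: a = T/(0.85 f'_c b_f) = 667800/(0.85 × 36.6 × 770) = 27.88 mm.
Since a = 27.88 ≤ h_f = 160 mm, the stress block lies entirely in the flange; analyse as a rectangular beam of width b_f.
M_n = T(d − a/2) = 667800 × (585 − 13.94) = 381.35 × 10⁶ N·mm.
M_n = 381.35 kN·m.

M_n ≈ 381 kN·m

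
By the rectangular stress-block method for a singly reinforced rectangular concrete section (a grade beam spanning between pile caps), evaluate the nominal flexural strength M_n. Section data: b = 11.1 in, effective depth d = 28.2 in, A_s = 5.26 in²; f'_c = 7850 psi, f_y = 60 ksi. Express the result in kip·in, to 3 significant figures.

M_n ≈ 8230 kip·in

T = A_s f_y = 5.26 × 60 = 315.6 kips.
a = T/(0.85 f'_c b) = 315.6/(0.85 × 7.85 × 11.1) = 4.261 in.
M_n = T(d − a/2) = 315.6 × (28.2 − 2.1305) = 8227.5 kip·in.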